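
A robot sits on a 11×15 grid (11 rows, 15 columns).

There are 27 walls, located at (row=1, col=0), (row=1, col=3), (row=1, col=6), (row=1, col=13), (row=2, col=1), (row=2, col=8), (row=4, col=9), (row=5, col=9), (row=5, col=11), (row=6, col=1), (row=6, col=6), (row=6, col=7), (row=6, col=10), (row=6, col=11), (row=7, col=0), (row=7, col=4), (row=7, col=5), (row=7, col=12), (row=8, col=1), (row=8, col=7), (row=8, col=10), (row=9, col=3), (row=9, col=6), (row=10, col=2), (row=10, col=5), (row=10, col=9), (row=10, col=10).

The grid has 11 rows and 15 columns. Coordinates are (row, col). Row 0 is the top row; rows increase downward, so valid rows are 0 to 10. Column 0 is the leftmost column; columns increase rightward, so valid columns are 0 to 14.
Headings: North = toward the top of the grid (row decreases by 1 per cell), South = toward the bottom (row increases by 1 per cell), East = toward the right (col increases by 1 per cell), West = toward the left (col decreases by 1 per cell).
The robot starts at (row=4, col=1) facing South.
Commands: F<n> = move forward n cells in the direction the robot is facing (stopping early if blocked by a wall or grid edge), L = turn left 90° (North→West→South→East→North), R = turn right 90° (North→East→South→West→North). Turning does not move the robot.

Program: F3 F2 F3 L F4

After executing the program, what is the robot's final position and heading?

Start: (row=4, col=1), facing South
  F3: move forward 1/3 (blocked), now at (row=5, col=1)
  F2: move forward 0/2 (blocked), now at (row=5, col=1)
  F3: move forward 0/3 (blocked), now at (row=5, col=1)
  L: turn left, now facing East
  F4: move forward 4, now at (row=5, col=5)
Final: (row=5, col=5), facing East

Answer: Final position: (row=5, col=5), facing East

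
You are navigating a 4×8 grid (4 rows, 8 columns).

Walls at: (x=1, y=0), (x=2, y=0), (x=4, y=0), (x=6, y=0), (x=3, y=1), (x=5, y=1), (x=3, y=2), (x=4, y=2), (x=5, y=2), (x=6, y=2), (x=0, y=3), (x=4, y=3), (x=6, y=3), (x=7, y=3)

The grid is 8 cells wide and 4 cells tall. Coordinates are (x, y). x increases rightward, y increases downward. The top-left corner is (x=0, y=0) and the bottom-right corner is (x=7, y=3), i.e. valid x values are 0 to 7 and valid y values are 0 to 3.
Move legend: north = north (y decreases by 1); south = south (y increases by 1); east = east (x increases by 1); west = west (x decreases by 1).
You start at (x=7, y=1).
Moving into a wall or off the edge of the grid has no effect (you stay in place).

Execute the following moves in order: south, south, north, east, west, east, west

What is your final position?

Start: (x=7, y=1)
  south (south): (x=7, y=1) -> (x=7, y=2)
  south (south): blocked, stay at (x=7, y=2)
  north (north): (x=7, y=2) -> (x=7, y=1)
  east (east): blocked, stay at (x=7, y=1)
  west (west): (x=7, y=1) -> (x=6, y=1)
  east (east): (x=6, y=1) -> (x=7, y=1)
  west (west): (x=7, y=1) -> (x=6, y=1)
Final: (x=6, y=1)

Answer: Final position: (x=6, y=1)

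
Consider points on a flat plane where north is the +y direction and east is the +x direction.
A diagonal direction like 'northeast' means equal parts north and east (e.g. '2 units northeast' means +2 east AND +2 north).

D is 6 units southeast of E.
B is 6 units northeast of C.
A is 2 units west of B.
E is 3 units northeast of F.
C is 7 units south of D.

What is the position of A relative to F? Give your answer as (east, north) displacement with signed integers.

Place F at the origin (east=0, north=0).
  E is 3 units northeast of F: delta (east=+3, north=+3); E at (east=3, north=3).
  D is 6 units southeast of E: delta (east=+6, north=-6); D at (east=9, north=-3).
  C is 7 units south of D: delta (east=+0, north=-7); C at (east=9, north=-10).
  B is 6 units northeast of C: delta (east=+6, north=+6); B at (east=15, north=-4).
  A is 2 units west of B: delta (east=-2, north=+0); A at (east=13, north=-4).
Therefore A relative to F: (east=13, north=-4).

Answer: A is at (east=13, north=-4) relative to F.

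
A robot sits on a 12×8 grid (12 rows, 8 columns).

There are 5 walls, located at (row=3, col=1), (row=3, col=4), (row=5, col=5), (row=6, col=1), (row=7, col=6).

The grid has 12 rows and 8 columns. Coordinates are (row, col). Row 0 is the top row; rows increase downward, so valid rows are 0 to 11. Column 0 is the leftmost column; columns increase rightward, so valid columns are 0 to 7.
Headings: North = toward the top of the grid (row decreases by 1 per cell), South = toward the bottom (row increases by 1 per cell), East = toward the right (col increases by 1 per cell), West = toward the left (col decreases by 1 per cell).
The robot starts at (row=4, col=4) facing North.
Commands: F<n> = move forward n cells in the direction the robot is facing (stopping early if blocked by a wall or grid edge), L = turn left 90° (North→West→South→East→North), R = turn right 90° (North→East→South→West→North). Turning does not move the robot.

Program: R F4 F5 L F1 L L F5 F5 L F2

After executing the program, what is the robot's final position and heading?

Answer: Final position: (row=11, col=7), facing East

Derivation:
Start: (row=4, col=4), facing North
  R: turn right, now facing East
  F4: move forward 3/4 (blocked), now at (row=4, col=7)
  F5: move forward 0/5 (blocked), now at (row=4, col=7)
  L: turn left, now facing North
  F1: move forward 1, now at (row=3, col=7)
  L: turn left, now facing West
  L: turn left, now facing South
  F5: move forward 5, now at (row=8, col=7)
  F5: move forward 3/5 (blocked), now at (row=11, col=7)
  L: turn left, now facing East
  F2: move forward 0/2 (blocked), now at (row=11, col=7)
Final: (row=11, col=7), facing East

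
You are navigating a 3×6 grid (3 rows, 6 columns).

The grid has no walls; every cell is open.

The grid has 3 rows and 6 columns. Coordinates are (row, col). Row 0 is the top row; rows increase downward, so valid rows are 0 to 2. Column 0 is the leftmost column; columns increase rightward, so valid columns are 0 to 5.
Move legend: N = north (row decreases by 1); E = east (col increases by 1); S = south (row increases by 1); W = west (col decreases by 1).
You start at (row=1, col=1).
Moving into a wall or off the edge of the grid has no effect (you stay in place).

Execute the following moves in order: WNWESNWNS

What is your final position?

Answer: Final position: (row=1, col=0)

Derivation:
Start: (row=1, col=1)
  W (west): (row=1, col=1) -> (row=1, col=0)
  N (north): (row=1, col=0) -> (row=0, col=0)
  W (west): blocked, stay at (row=0, col=0)
  E (east): (row=0, col=0) -> (row=0, col=1)
  S (south): (row=0, col=1) -> (row=1, col=1)
  N (north): (row=1, col=1) -> (row=0, col=1)
  W (west): (row=0, col=1) -> (row=0, col=0)
  N (north): blocked, stay at (row=0, col=0)
  S (south): (row=0, col=0) -> (row=1, col=0)
Final: (row=1, col=0)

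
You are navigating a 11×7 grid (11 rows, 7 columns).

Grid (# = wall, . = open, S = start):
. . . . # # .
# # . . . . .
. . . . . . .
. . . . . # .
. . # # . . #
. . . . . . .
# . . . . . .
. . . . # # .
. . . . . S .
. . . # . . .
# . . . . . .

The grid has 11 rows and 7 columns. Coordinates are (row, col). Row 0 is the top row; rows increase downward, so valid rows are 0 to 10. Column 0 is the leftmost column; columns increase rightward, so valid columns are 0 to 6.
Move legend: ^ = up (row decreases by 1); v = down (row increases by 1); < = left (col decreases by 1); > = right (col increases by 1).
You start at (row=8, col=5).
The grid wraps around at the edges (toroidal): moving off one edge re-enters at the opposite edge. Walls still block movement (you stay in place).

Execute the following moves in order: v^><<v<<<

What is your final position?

Start: (row=8, col=5)
  v (down): (row=8, col=5) -> (row=9, col=5)
  ^ (up): (row=9, col=5) -> (row=8, col=5)
  > (right): (row=8, col=5) -> (row=8, col=6)
  < (left): (row=8, col=6) -> (row=8, col=5)
  < (left): (row=8, col=5) -> (row=8, col=4)
  v (down): (row=8, col=4) -> (row=9, col=4)
  [×3]< (left): blocked, stay at (row=9, col=4)
Final: (row=9, col=4)

Answer: Final position: (row=9, col=4)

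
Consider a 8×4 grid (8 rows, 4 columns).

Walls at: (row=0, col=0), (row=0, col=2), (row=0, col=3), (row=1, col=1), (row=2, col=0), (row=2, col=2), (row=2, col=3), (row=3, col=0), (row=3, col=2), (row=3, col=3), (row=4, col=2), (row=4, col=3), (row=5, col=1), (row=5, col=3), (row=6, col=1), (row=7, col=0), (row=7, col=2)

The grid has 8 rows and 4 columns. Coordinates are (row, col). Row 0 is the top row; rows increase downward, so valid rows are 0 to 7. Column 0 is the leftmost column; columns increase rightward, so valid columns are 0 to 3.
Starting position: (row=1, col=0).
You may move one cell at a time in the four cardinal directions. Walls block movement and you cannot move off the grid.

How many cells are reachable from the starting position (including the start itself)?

Answer: Reachable cells: 1

Derivation:
BFS flood-fill from (row=1, col=0):
  Distance 0: (row=1, col=0)
Total reachable: 1 (grid has 15 open cells total)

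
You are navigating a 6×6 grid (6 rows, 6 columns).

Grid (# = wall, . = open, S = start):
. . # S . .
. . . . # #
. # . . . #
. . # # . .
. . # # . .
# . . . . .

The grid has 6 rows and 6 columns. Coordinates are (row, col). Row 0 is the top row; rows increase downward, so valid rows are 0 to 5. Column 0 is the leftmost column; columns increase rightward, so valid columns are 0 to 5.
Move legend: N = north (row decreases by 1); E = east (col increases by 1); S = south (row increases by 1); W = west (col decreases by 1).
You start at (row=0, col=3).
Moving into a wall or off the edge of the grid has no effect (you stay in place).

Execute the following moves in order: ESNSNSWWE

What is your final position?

Start: (row=0, col=3)
  E (east): (row=0, col=3) -> (row=0, col=4)
  S (south): blocked, stay at (row=0, col=4)
  N (north): blocked, stay at (row=0, col=4)
  S (south): blocked, stay at (row=0, col=4)
  N (north): blocked, stay at (row=0, col=4)
  S (south): blocked, stay at (row=0, col=4)
  W (west): (row=0, col=4) -> (row=0, col=3)
  W (west): blocked, stay at (row=0, col=3)
  E (east): (row=0, col=3) -> (row=0, col=4)
Final: (row=0, col=4)

Answer: Final position: (row=0, col=4)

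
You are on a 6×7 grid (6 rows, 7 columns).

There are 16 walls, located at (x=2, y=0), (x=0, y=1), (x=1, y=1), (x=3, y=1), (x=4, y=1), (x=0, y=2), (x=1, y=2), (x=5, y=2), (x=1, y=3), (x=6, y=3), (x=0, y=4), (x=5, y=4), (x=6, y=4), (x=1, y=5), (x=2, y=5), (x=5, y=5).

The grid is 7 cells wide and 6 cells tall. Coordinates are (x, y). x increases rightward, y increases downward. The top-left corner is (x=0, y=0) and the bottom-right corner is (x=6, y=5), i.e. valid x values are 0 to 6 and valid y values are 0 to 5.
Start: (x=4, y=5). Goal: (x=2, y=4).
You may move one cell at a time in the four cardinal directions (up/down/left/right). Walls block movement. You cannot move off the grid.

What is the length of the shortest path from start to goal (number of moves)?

BFS from (x=4, y=5) until reaching (x=2, y=4):
  Distance 0: (x=4, y=5)
  Distance 1: (x=4, y=4), (x=3, y=5)
  Distance 2: (x=4, y=3), (x=3, y=4)
  Distance 3: (x=4, y=2), (x=3, y=3), (x=5, y=3), (x=2, y=4)  <- goal reached here
One shortest path (3 moves): (x=4, y=5) -> (x=3, y=5) -> (x=3, y=4) -> (x=2, y=4)

Answer: Shortest path length: 3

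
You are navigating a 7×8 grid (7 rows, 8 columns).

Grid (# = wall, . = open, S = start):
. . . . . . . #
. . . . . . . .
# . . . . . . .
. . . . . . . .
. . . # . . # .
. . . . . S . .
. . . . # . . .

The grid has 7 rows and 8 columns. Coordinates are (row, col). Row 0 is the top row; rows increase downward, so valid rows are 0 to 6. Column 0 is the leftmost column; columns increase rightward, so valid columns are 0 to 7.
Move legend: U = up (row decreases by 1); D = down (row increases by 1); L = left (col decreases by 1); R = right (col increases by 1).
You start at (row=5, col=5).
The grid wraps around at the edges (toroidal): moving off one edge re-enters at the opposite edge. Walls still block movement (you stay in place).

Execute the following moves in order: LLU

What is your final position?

Start: (row=5, col=5)
  L (left): (row=5, col=5) -> (row=5, col=4)
  L (left): (row=5, col=4) -> (row=5, col=3)
  U (up): blocked, stay at (row=5, col=3)
Final: (row=5, col=3)

Answer: Final position: (row=5, col=3)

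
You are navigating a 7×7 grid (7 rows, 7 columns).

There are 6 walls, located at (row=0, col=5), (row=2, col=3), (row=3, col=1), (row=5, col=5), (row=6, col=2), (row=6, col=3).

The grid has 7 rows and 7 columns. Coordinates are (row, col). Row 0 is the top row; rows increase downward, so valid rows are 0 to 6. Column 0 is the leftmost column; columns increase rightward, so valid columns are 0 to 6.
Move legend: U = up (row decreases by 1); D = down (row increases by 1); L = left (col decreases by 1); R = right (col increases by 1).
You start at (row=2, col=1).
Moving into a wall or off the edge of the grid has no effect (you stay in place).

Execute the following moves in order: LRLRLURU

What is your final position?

Answer: Final position: (row=0, col=1)

Derivation:
Start: (row=2, col=1)
  L (left): (row=2, col=1) -> (row=2, col=0)
  R (right): (row=2, col=0) -> (row=2, col=1)
  L (left): (row=2, col=1) -> (row=2, col=0)
  R (right): (row=2, col=0) -> (row=2, col=1)
  L (left): (row=2, col=1) -> (row=2, col=0)
  U (up): (row=2, col=0) -> (row=1, col=0)
  R (right): (row=1, col=0) -> (row=1, col=1)
  U (up): (row=1, col=1) -> (row=0, col=1)
Final: (row=0, col=1)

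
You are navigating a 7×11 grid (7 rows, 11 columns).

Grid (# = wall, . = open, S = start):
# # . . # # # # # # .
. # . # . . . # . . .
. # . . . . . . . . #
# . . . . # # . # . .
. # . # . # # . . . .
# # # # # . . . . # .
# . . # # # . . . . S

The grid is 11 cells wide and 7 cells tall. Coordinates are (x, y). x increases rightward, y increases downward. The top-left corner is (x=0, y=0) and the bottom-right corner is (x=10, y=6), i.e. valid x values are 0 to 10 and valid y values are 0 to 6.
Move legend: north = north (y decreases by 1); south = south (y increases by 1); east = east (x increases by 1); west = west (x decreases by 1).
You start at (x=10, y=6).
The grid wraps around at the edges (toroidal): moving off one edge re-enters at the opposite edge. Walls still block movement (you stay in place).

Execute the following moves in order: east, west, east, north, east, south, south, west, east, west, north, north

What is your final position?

Answer: Final position: (x=10, y=5)

Derivation:
Start: (x=10, y=6)
  east (east): blocked, stay at (x=10, y=6)
  west (west): (x=10, y=6) -> (x=9, y=6)
  east (east): (x=9, y=6) -> (x=10, y=6)
  north (north): (x=10, y=6) -> (x=10, y=5)
  east (east): blocked, stay at (x=10, y=5)
  south (south): (x=10, y=5) -> (x=10, y=6)
  south (south): (x=10, y=6) -> (x=10, y=0)
  west (west): blocked, stay at (x=10, y=0)
  east (east): blocked, stay at (x=10, y=0)
  west (west): blocked, stay at (x=10, y=0)
  north (north): (x=10, y=0) -> (x=10, y=6)
  north (north): (x=10, y=6) -> (x=10, y=5)
Final: (x=10, y=5)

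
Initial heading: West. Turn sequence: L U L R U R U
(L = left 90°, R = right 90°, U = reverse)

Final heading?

Answer: Final heading: East

Derivation:
Start: West
  L (left (90° counter-clockwise)) -> South
  U (U-turn (180°)) -> North
  L (left (90° counter-clockwise)) -> West
  R (right (90° clockwise)) -> North
  U (U-turn (180°)) -> South
  R (right (90° clockwise)) -> West
  U (U-turn (180°)) -> East
Final: East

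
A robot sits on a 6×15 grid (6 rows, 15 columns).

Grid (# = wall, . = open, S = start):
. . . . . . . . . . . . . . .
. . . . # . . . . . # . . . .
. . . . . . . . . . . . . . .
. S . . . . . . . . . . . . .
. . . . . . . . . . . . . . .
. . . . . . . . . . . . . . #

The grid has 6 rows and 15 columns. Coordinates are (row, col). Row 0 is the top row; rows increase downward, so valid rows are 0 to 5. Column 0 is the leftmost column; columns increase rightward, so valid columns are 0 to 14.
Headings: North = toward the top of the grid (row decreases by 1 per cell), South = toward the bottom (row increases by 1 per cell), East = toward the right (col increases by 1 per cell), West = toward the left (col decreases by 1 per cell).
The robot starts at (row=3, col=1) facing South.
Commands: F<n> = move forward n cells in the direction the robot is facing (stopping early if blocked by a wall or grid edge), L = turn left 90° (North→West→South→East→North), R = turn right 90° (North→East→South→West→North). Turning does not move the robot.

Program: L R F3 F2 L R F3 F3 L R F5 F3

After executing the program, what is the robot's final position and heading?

Start: (row=3, col=1), facing South
  L: turn left, now facing East
  R: turn right, now facing South
  F3: move forward 2/3 (blocked), now at (row=5, col=1)
  F2: move forward 0/2 (blocked), now at (row=5, col=1)
  L: turn left, now facing East
  R: turn right, now facing South
  F3: move forward 0/3 (blocked), now at (row=5, col=1)
  F3: move forward 0/3 (blocked), now at (row=5, col=1)
  L: turn left, now facing East
  R: turn right, now facing South
  F5: move forward 0/5 (blocked), now at (row=5, col=1)
  F3: move forward 0/3 (blocked), now at (row=5, col=1)
Final: (row=5, col=1), facing South

Answer: Final position: (row=5, col=1), facing South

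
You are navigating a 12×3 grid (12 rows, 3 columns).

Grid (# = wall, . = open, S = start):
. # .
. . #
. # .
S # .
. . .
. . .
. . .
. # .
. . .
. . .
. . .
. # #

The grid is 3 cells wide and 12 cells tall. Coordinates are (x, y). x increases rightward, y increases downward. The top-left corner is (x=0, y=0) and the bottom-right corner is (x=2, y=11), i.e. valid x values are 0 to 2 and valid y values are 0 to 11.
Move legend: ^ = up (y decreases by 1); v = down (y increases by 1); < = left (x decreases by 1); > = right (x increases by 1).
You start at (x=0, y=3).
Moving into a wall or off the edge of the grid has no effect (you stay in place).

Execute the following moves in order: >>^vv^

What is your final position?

Start: (x=0, y=3)
  > (right): blocked, stay at (x=0, y=3)
  > (right): blocked, stay at (x=0, y=3)
  ^ (up): (x=0, y=3) -> (x=0, y=2)
  v (down): (x=0, y=2) -> (x=0, y=3)
  v (down): (x=0, y=3) -> (x=0, y=4)
  ^ (up): (x=0, y=4) -> (x=0, y=3)
Final: (x=0, y=3)

Answer: Final position: (x=0, y=3)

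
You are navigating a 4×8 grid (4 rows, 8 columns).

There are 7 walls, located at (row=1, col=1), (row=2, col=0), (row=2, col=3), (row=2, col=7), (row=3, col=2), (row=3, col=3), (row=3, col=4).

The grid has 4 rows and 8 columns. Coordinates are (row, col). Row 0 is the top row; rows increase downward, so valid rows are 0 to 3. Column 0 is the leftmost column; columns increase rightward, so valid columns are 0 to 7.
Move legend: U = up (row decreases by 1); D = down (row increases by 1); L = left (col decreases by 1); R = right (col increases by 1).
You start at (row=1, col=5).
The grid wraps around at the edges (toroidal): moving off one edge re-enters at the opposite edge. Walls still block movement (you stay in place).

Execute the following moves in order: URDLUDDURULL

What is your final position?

Answer: Final position: (row=0, col=4)

Derivation:
Start: (row=1, col=5)
  U (up): (row=1, col=5) -> (row=0, col=5)
  R (right): (row=0, col=5) -> (row=0, col=6)
  D (down): (row=0, col=6) -> (row=1, col=6)
  L (left): (row=1, col=6) -> (row=1, col=5)
  U (up): (row=1, col=5) -> (row=0, col=5)
  D (down): (row=0, col=5) -> (row=1, col=5)
  D (down): (row=1, col=5) -> (row=2, col=5)
  U (up): (row=2, col=5) -> (row=1, col=5)
  R (right): (row=1, col=5) -> (row=1, col=6)
  U (up): (row=1, col=6) -> (row=0, col=6)
  L (left): (row=0, col=6) -> (row=0, col=5)
  L (left): (row=0, col=5) -> (row=0, col=4)
Final: (row=0, col=4)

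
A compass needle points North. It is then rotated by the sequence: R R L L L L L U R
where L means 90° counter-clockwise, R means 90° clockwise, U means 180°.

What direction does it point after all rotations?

Start: North
  R (right (90° clockwise)) -> East
  R (right (90° clockwise)) -> South
  L (left (90° counter-clockwise)) -> East
  L (left (90° counter-clockwise)) -> North
  L (left (90° counter-clockwise)) -> West
  L (left (90° counter-clockwise)) -> South
  L (left (90° counter-clockwise)) -> East
  U (U-turn (180°)) -> West
  R (right (90° clockwise)) -> North
Final: North

Answer: Final heading: North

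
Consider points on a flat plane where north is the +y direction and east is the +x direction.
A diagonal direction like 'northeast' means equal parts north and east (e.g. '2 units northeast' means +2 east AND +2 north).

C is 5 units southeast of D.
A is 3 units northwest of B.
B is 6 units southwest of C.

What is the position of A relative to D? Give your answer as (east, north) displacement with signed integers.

Place D at the origin (east=0, north=0).
  C is 5 units southeast of D: delta (east=+5, north=-5); C at (east=5, north=-5).
  B is 6 units southwest of C: delta (east=-6, north=-6); B at (east=-1, north=-11).
  A is 3 units northwest of B: delta (east=-3, north=+3); A at (east=-4, north=-8).
Therefore A relative to D: (east=-4, north=-8).

Answer: A is at (east=-4, north=-8) relative to D.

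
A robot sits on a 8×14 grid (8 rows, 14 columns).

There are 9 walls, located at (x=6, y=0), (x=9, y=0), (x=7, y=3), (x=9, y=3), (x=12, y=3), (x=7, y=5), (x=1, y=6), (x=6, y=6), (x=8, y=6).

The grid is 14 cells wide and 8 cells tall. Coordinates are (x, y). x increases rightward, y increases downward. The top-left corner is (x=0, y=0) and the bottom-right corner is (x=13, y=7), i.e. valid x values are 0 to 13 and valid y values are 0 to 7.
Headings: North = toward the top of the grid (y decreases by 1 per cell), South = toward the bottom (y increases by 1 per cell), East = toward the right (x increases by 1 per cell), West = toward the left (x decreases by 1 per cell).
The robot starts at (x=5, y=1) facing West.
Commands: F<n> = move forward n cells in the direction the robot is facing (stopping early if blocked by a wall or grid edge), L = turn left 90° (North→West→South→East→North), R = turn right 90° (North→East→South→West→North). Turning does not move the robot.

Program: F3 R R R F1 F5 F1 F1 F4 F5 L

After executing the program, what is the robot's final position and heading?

Answer: Final position: (x=2, y=7), facing East

Derivation:
Start: (x=5, y=1), facing West
  F3: move forward 3, now at (x=2, y=1)
  R: turn right, now facing North
  R: turn right, now facing East
  R: turn right, now facing South
  F1: move forward 1, now at (x=2, y=2)
  F5: move forward 5, now at (x=2, y=7)
  F1: move forward 0/1 (blocked), now at (x=2, y=7)
  F1: move forward 0/1 (blocked), now at (x=2, y=7)
  F4: move forward 0/4 (blocked), now at (x=2, y=7)
  F5: move forward 0/5 (blocked), now at (x=2, y=7)
  L: turn left, now facing East
Final: (x=2, y=7), facing East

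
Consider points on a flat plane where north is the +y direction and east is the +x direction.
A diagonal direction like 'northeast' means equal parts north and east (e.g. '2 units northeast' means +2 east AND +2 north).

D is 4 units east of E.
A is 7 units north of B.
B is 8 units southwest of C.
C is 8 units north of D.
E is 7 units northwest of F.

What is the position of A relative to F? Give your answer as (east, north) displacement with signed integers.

Answer: A is at (east=-11, north=14) relative to F.

Derivation:
Place F at the origin (east=0, north=0).
  E is 7 units northwest of F: delta (east=-7, north=+7); E at (east=-7, north=7).
  D is 4 units east of E: delta (east=+4, north=+0); D at (east=-3, north=7).
  C is 8 units north of D: delta (east=+0, north=+8); C at (east=-3, north=15).
  B is 8 units southwest of C: delta (east=-8, north=-8); B at (east=-11, north=7).
  A is 7 units north of B: delta (east=+0, north=+7); A at (east=-11, north=14).
Therefore A relative to F: (east=-11, north=14).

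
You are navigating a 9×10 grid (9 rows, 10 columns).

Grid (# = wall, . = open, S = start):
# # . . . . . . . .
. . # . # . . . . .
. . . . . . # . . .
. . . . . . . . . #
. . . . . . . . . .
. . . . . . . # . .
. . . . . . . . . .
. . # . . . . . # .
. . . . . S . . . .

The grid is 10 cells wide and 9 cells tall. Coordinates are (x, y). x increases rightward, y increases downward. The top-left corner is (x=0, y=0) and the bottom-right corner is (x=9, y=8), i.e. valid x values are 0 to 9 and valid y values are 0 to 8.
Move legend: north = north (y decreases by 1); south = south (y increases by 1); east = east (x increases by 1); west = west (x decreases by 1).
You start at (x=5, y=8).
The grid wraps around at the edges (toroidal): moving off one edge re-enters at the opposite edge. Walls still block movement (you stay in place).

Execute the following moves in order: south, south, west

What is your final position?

Start: (x=5, y=8)
  south (south): (x=5, y=8) -> (x=5, y=0)
  south (south): (x=5, y=0) -> (x=5, y=1)
  west (west): blocked, stay at (x=5, y=1)
Final: (x=5, y=1)

Answer: Final position: (x=5, y=1)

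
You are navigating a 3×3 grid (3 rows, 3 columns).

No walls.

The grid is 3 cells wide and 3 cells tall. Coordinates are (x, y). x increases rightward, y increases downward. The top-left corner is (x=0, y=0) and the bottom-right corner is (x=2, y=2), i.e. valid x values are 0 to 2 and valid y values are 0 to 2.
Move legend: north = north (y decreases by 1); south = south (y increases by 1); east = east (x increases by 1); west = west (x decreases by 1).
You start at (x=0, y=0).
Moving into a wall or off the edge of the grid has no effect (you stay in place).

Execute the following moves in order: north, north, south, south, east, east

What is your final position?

Start: (x=0, y=0)
  north (north): blocked, stay at (x=0, y=0)
  north (north): blocked, stay at (x=0, y=0)
  south (south): (x=0, y=0) -> (x=0, y=1)
  south (south): (x=0, y=1) -> (x=0, y=2)
  east (east): (x=0, y=2) -> (x=1, y=2)
  east (east): (x=1, y=2) -> (x=2, y=2)
Final: (x=2, y=2)

Answer: Final position: (x=2, y=2)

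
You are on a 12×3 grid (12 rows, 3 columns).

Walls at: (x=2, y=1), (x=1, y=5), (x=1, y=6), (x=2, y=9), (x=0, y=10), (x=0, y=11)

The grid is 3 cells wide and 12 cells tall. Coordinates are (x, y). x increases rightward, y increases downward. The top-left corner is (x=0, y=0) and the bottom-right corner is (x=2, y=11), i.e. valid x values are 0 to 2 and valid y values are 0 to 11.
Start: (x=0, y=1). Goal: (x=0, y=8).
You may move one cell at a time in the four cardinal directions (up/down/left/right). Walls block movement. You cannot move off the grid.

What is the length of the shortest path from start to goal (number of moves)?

BFS from (x=0, y=1) until reaching (x=0, y=8):
  Distance 0: (x=0, y=1)
  Distance 1: (x=0, y=0), (x=1, y=1), (x=0, y=2)
  Distance 2: (x=1, y=0), (x=1, y=2), (x=0, y=3)
  Distance 3: (x=2, y=0), (x=2, y=2), (x=1, y=3), (x=0, y=4)
  Distance 4: (x=2, y=3), (x=1, y=4), (x=0, y=5)
  Distance 5: (x=2, y=4), (x=0, y=6)
  Distance 6: (x=2, y=5), (x=0, y=7)
  Distance 7: (x=2, y=6), (x=1, y=7), (x=0, y=8)  <- goal reached here
One shortest path (7 moves): (x=0, y=1) -> (x=0, y=2) -> (x=0, y=3) -> (x=0, y=4) -> (x=0, y=5) -> (x=0, y=6) -> (x=0, y=7) -> (x=0, y=8)

Answer: Shortest path length: 7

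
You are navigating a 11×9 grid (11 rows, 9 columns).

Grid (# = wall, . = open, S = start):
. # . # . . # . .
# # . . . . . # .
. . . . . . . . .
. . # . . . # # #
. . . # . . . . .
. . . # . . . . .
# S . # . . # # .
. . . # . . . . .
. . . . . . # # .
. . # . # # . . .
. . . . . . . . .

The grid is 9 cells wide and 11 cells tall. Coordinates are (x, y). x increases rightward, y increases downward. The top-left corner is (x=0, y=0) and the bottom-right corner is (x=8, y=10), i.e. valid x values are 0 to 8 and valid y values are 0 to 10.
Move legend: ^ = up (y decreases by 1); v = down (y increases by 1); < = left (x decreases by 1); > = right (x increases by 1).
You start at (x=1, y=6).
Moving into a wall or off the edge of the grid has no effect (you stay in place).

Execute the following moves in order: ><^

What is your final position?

Answer: Final position: (x=1, y=5)

Derivation:
Start: (x=1, y=6)
  > (right): (x=1, y=6) -> (x=2, y=6)
  < (left): (x=2, y=6) -> (x=1, y=6)
  ^ (up): (x=1, y=6) -> (x=1, y=5)
Final: (x=1, y=5)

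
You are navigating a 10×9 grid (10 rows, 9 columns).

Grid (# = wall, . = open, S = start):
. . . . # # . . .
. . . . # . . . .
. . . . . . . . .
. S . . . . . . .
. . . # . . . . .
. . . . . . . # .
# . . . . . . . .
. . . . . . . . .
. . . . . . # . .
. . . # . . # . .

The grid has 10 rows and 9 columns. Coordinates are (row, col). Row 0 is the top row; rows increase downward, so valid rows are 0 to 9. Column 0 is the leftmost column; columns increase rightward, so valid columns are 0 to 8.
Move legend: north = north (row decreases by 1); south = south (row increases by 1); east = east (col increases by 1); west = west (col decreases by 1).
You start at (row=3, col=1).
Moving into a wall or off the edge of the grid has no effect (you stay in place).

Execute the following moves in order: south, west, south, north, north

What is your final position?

Start: (row=3, col=1)
  south (south): (row=3, col=1) -> (row=4, col=1)
  west (west): (row=4, col=1) -> (row=4, col=0)
  south (south): (row=4, col=0) -> (row=5, col=0)
  north (north): (row=5, col=0) -> (row=4, col=0)
  north (north): (row=4, col=0) -> (row=3, col=0)
Final: (row=3, col=0)

Answer: Final position: (row=3, col=0)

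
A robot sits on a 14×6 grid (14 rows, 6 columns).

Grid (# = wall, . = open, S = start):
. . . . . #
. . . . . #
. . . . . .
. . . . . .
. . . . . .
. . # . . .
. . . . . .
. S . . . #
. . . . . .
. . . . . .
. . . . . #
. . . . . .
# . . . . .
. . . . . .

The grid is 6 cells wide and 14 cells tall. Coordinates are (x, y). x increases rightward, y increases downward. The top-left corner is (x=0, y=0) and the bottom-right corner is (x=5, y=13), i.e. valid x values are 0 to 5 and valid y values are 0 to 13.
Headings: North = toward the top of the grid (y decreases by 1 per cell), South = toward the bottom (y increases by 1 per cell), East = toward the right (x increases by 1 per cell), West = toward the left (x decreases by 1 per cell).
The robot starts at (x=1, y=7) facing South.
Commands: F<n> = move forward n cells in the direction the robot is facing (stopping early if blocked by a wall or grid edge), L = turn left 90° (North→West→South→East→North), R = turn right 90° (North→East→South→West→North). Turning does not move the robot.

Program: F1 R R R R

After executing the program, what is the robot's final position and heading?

Start: (x=1, y=7), facing South
  F1: move forward 1, now at (x=1, y=8)
  R: turn right, now facing West
  R: turn right, now facing North
  R: turn right, now facing East
  R: turn right, now facing South
Final: (x=1, y=8), facing South

Answer: Final position: (x=1, y=8), facing South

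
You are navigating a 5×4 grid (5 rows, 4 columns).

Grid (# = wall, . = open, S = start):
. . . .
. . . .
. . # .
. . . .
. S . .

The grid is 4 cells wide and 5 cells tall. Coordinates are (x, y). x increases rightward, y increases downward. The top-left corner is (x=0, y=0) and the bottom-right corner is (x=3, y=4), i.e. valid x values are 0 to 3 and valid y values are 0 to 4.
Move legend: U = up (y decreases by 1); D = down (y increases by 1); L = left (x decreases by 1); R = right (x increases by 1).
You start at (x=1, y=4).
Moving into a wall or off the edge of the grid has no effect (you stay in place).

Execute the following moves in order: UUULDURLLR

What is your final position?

Answer: Final position: (x=1, y=1)

Derivation:
Start: (x=1, y=4)
  U (up): (x=1, y=4) -> (x=1, y=3)
  U (up): (x=1, y=3) -> (x=1, y=2)
  U (up): (x=1, y=2) -> (x=1, y=1)
  L (left): (x=1, y=1) -> (x=0, y=1)
  D (down): (x=0, y=1) -> (x=0, y=2)
  U (up): (x=0, y=2) -> (x=0, y=1)
  R (right): (x=0, y=1) -> (x=1, y=1)
  L (left): (x=1, y=1) -> (x=0, y=1)
  L (left): blocked, stay at (x=0, y=1)
  R (right): (x=0, y=1) -> (x=1, y=1)
Final: (x=1, y=1)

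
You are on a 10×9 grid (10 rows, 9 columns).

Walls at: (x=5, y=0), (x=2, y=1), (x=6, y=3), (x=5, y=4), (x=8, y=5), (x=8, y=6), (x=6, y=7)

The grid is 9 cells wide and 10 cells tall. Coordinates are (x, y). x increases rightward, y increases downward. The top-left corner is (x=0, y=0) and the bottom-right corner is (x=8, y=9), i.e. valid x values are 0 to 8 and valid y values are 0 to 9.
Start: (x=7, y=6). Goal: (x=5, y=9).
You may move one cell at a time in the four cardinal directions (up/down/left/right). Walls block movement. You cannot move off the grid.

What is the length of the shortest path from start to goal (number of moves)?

BFS from (x=7, y=6) until reaching (x=5, y=9):
  Distance 0: (x=7, y=6)
  Distance 1: (x=7, y=5), (x=6, y=6), (x=7, y=7)
  Distance 2: (x=7, y=4), (x=6, y=5), (x=5, y=6), (x=8, y=7), (x=7, y=8)
  Distance 3: (x=7, y=3), (x=6, y=4), (x=8, y=4), (x=5, y=5), (x=4, y=6), (x=5, y=7), (x=6, y=8), (x=8, y=8), (x=7, y=9)
  Distance 4: (x=7, y=2), (x=8, y=3), (x=4, y=5), (x=3, y=6), (x=4, y=7), (x=5, y=8), (x=6, y=9), (x=8, y=9)
  Distance 5: (x=7, y=1), (x=6, y=2), (x=8, y=2), (x=4, y=4), (x=3, y=5), (x=2, y=6), (x=3, y=7), (x=4, y=8), (x=5, y=9)  <- goal reached here
One shortest path (5 moves): (x=7, y=6) -> (x=6, y=6) -> (x=5, y=6) -> (x=5, y=7) -> (x=5, y=8) -> (x=5, y=9)

Answer: Shortest path length: 5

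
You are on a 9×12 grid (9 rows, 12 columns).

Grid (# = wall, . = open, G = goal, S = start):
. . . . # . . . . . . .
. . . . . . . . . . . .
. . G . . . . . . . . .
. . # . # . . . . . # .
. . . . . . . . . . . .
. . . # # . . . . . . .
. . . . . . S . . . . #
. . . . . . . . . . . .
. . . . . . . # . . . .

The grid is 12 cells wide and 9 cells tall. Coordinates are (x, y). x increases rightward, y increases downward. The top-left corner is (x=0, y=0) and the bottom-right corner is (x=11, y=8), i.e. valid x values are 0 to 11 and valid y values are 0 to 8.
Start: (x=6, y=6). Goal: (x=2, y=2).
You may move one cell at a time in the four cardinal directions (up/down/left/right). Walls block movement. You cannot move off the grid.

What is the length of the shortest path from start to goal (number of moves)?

Answer: Shortest path length: 8

Derivation:
BFS from (x=6, y=6) until reaching (x=2, y=2):
  Distance 0: (x=6, y=6)
  Distance 1: (x=6, y=5), (x=5, y=6), (x=7, y=6), (x=6, y=7)
  Distance 2: (x=6, y=4), (x=5, y=5), (x=7, y=5), (x=4, y=6), (x=8, y=6), (x=5, y=7), (x=7, y=7), (x=6, y=8)
  Distance 3: (x=6, y=3), (x=5, y=4), (x=7, y=4), (x=8, y=5), (x=3, y=6), (x=9, y=6), (x=4, y=7), (x=8, y=7), (x=5, y=8)
  Distance 4: (x=6, y=2), (x=5, y=3), (x=7, y=3), (x=4, y=4), (x=8, y=4), (x=9, y=5), (x=2, y=6), (x=10, y=6), (x=3, y=7), (x=9, y=7), (x=4, y=8), (x=8, y=8)
  Distance 5: (x=6, y=1), (x=5, y=2), (x=7, y=2), (x=8, y=3), (x=3, y=4), (x=9, y=4), (x=2, y=5), (x=10, y=5), (x=1, y=6), (x=2, y=7), (x=10, y=7), (x=3, y=8), (x=9, y=8)
  Distance 6: (x=6, y=0), (x=5, y=1), (x=7, y=1), (x=4, y=2), (x=8, y=2), (x=3, y=3), (x=9, y=3), (x=2, y=4), (x=10, y=4), (x=1, y=5), (x=11, y=5), (x=0, y=6), (x=1, y=7), (x=11, y=7), (x=2, y=8), (x=10, y=8)
  Distance 7: (x=5, y=0), (x=7, y=0), (x=4, y=1), (x=8, y=1), (x=3, y=2), (x=9, y=2), (x=1, y=4), (x=11, y=4), (x=0, y=5), (x=0, y=7), (x=1, y=8), (x=11, y=8)
  Distance 8: (x=8, y=0), (x=3, y=1), (x=9, y=1), (x=2, y=2), (x=10, y=2), (x=1, y=3), (x=11, y=3), (x=0, y=4), (x=0, y=8)  <- goal reached here
One shortest path (8 moves): (x=6, y=6) -> (x=5, y=6) -> (x=5, y=5) -> (x=5, y=4) -> (x=4, y=4) -> (x=3, y=4) -> (x=3, y=3) -> (x=3, y=2) -> (x=2, y=2)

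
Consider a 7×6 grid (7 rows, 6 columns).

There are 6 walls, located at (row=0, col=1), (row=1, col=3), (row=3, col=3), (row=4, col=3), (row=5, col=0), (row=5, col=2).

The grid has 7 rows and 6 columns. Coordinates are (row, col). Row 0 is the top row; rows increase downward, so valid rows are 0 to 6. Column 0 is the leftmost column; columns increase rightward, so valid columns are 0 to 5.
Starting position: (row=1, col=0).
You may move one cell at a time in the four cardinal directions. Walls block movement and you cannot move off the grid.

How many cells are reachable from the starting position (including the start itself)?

BFS flood-fill from (row=1, col=0):
  Distance 0: (row=1, col=0)
  Distance 1: (row=0, col=0), (row=1, col=1), (row=2, col=0)
  Distance 2: (row=1, col=2), (row=2, col=1), (row=3, col=0)
  Distance 3: (row=0, col=2), (row=2, col=2), (row=3, col=1), (row=4, col=0)
  Distance 4: (row=0, col=3), (row=2, col=3), (row=3, col=2), (row=4, col=1)
  Distance 5: (row=0, col=4), (row=2, col=4), (row=4, col=2), (row=5, col=1)
  Distance 6: (row=0, col=5), (row=1, col=4), (row=2, col=5), (row=3, col=4), (row=6, col=1)
  Distance 7: (row=1, col=5), (row=3, col=5), (row=4, col=4), (row=6, col=0), (row=6, col=2)
  Distance 8: (row=4, col=5), (row=5, col=4), (row=6, col=3)
  Distance 9: (row=5, col=3), (row=5, col=5), (row=6, col=4)
  Distance 10: (row=6, col=5)
Total reachable: 36 (grid has 36 open cells total)

Answer: Reachable cells: 36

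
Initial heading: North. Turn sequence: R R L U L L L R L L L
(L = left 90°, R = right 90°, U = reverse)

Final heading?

Start: North
  R (right (90° clockwise)) -> East
  R (right (90° clockwise)) -> South
  L (left (90° counter-clockwise)) -> East
  U (U-turn (180°)) -> West
  L (left (90° counter-clockwise)) -> South
  L (left (90° counter-clockwise)) -> East
  L (left (90° counter-clockwise)) -> North
  R (right (90° clockwise)) -> East
  L (left (90° counter-clockwise)) -> North
  L (left (90° counter-clockwise)) -> West
  L (left (90° counter-clockwise)) -> South
Final: South

Answer: Final heading: South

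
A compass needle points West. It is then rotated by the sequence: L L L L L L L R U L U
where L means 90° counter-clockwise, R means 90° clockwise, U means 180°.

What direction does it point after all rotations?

Answer: Final heading: North

Derivation:
Start: West
  L (left (90° counter-clockwise)) -> South
  L (left (90° counter-clockwise)) -> East
  L (left (90° counter-clockwise)) -> North
  L (left (90° counter-clockwise)) -> West
  L (left (90° counter-clockwise)) -> South
  L (left (90° counter-clockwise)) -> East
  L (left (90° counter-clockwise)) -> North
  R (right (90° clockwise)) -> East
  U (U-turn (180°)) -> West
  L (left (90° counter-clockwise)) -> South
  U (U-turn (180°)) -> North
Final: North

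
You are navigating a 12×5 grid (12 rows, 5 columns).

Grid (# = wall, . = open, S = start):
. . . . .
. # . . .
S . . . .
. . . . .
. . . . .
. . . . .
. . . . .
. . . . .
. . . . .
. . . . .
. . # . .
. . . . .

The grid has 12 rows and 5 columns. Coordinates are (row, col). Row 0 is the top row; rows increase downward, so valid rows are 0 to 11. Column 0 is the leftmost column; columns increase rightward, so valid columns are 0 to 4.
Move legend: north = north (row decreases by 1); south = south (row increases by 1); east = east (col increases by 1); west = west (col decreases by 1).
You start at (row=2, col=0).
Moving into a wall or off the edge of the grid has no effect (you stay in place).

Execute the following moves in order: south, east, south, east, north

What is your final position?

Answer: Final position: (row=3, col=2)

Derivation:
Start: (row=2, col=0)
  south (south): (row=2, col=0) -> (row=3, col=0)
  east (east): (row=3, col=0) -> (row=3, col=1)
  south (south): (row=3, col=1) -> (row=4, col=1)
  east (east): (row=4, col=1) -> (row=4, col=2)
  north (north): (row=4, col=2) -> (row=3, col=2)
Final: (row=3, col=2)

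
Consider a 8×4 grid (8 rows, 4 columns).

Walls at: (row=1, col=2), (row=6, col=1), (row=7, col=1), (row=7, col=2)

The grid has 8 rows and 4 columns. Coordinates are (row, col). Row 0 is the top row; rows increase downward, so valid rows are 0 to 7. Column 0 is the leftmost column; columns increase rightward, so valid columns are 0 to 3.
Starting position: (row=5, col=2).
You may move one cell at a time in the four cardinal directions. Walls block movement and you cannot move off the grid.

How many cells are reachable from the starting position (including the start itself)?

BFS flood-fill from (row=5, col=2):
  Distance 0: (row=5, col=2)
  Distance 1: (row=4, col=2), (row=5, col=1), (row=5, col=3), (row=6, col=2)
  Distance 2: (row=3, col=2), (row=4, col=1), (row=4, col=3), (row=5, col=0), (row=6, col=3)
  Distance 3: (row=2, col=2), (row=3, col=1), (row=3, col=3), (row=4, col=0), (row=6, col=0), (row=7, col=3)
  Distance 4: (row=2, col=1), (row=2, col=3), (row=3, col=0), (row=7, col=0)
  Distance 5: (row=1, col=1), (row=1, col=3), (row=2, col=0)
  Distance 6: (row=0, col=1), (row=0, col=3), (row=1, col=0)
  Distance 7: (row=0, col=0), (row=0, col=2)
Total reachable: 28 (grid has 28 open cells total)

Answer: Reachable cells: 28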